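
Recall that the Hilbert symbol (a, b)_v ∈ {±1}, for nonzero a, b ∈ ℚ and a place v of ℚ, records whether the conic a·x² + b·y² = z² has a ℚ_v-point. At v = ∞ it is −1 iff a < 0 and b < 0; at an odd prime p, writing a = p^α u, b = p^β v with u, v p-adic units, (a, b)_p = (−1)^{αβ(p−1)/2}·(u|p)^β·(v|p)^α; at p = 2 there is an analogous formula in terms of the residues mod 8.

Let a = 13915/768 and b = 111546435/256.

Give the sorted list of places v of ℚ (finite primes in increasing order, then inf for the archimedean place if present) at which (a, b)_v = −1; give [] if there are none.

[3, 5, 13, 17, 19, 23]

(a, b) ≡ (345, 111546435) mod (ℚ^×)²; places V = {2, 3, 5, 7, 11, 13, 17, 19, 23, ∞}.
(a,b)_19: α=0, u≡8; β=1, v≡4 (mod 19); (8|19)=-1, (4|19)=+1; sign (−1)^0·-1^1·+1^0 = -1.
(a,b)_∞: sgn(345)=+, sgn(111546435)=+, so +1.
(a,b)_13: α=0, u≡5; β=1, v≡3 (mod 13); (5|13)=-1, (3|13)=+1; sign (−1)^0·-1^1·+1^0 = -1.
(a,b)_2: α=-8, β=-8; u≡1, v≡3 (mod 8); ε(u)ε(v)=0·1, αω(v)=-8·1, βω(u)=-8·0; sum ≡ 0  ⇒  +1.
(a,b)_11: α=2, u≡3; β=1, v≡5 (mod 11); (3|11)=+1, (5|11)=+1; sign (−1)^0·+1^1·+1^2 = +1.
(a,b)_7: α=0, u≡4; β=1, v≡5 (mod 7); (4|7)=+1, (5|7)=-1; sign (−1)^0·+1^1·-1^0 = +1.
(a,b)_5: α=1, u≡1; β=1, v≡2 (mod 5); (1|5)=+1, (2|5)=-1; sign (−1)^0·+1^1·-1^1 = -1.
(a,b)_17: α=0, u≡3; β=1, v≡14 (mod 17); (3|17)=-1, (14|17)=-1; sign (−1)^0·-1^1·-1^0 = -1.
(a,b)_23: α=1, u≡11; β=1, v≡14 (mod 23); (11|23)=-1, (14|23)=-1; sign (−1)^1·-1^1·-1^1 = -1.
(a,b)_3: α=-1, u≡1; β=1, v≡1 (mod 3); (1|3)=+1, (1|3)=+1; sign (−1)^1·+1^1·+1^-1 = -1.
Ram(345, 111546435) = {3, 5, 13, 17, 19, 23}; no ℚ_3-point on the conic.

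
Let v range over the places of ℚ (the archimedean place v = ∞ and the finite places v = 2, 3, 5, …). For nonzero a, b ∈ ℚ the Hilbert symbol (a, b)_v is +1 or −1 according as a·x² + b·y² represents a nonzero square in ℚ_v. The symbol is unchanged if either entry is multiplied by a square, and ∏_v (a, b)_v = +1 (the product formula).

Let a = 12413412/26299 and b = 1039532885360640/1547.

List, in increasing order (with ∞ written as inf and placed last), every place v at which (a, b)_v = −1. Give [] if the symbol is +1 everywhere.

[2, 3, 5, 7, 11, 47]

Mod squares: a ≡ 43043, b ≡ 14960240295. Check v ∈ {∞, 2, 3, 5, 7, 11, 13, 17, 29, 43, 47}.
v=29: a=29^0·(≡24), b=29^1·(≡10) mod 29; (24|29)=+1, (10|29)=-1; (−1)^{0·1·14}·(+1)^1·(-1)^0 = +1.
v=5: a=5^0·(≡3), b=5^1·(≡4) mod 5; (3|5)=-1, (4|5)=+1; (−1)^{0·1·2}·(-1)^1·(+1)^0 = -1.
v=3: a=3^8·(≡2), b=3^9·(≡2) mod 3; (2|3)=-1, (2|3)=-1; (−1)^{8·9·1}·(-1)^9·(-1)^8 = -1.
v=2: v_2(a)=2, v_2(b)=14; units ≡ 3, 7 (mod 8); ε·ε+αω+βω = 1·1+2·0+14·1 ≡ 1  ⇒  (a,b)_2 = -1.
v=43: a=43^1·(≡39), b=43^1·(≡4) mod 43; (39|43)=-1, (4|43)=+1; (−1)^{1·1·21}·(-1)^1·(+1)^1 = +1.
v=13: a=13^-1·(≡3), b=13^-1·(≡4) mod 13; (3|13)=+1, (4|13)=+1; (−1)^{-1·-1·6}·(+1)^-1·(+1)^-1 = +1.
v=∞: 43043 > 0 and 14960240295 > 0  ⇒  (a,b)_∞ = +1.
v=7: a=7^-1·(≡5), b=7^-1·(≡5) mod 7; (5|7)=-1, (5|7)=-1; (−1)^{-1·-1·3}·(-1)^-1·(-1)^-1 = -1.
v=47: a=47^0·(≡31), b=47^1·(≡41) mod 47; (31|47)=-1, (41|47)=-1; (−1)^{0·1·23}·(-1)^1·(-1)^0 = -1.
v=11: a=11^1·(≡10), b=11^1·(≡8) mod 11; (10|11)=-1, (8|11)=-1; (−1)^{1·1·5}·(-1)^1·(-1)^1 = -1.
v=17: a=17^-2·(≡2), b=17^-1·(≡12) mod 17; (2|17)=+1, (12|17)=-1; (−1)^{-2·-1·8}·(+1)^-1·(-1)^-2 = +1.
(43043, 14960240295 / ℚ) ramifies at {2, 3, 5, 7, 11, 47}: a division algebra.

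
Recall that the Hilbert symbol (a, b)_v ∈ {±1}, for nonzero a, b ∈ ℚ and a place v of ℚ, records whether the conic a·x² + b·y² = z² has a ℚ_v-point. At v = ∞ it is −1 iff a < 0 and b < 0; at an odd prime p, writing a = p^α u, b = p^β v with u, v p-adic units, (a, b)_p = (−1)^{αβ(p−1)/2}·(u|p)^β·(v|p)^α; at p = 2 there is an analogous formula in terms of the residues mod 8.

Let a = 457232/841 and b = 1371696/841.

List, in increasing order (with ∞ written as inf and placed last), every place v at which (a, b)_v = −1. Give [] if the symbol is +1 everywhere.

[3, 17]

(a, b) ≡ (17, 51) mod (ℚ^×)²; places V = {2, 3, 17, 29, 41, ∞}.
(a,b)_17: α=1, u≡13; β=1, v≡5 (mod 17); (13|17)=+1, (5|17)=-1; sign (−1)^0·+1^1·-1^1 = -1.
(a,b)_3: α=0, u≡2; β=1, v≡2 (mod 3); (2|3)=-1, (2|3)=-1; sign (−1)^0·-1^1·-1^0 = -1.
(a,b)_29: α=-2, u≡18; β=-2, v≡25 (mod 29); (18|29)=-1, (25|29)=+1; sign (−1)^0·-1^-2·+1^-2 = +1.
(a,b)_41: α=2, u≡11; β=2, v≡33 (mod 41); (11|41)=-1, (33|41)=+1; sign (−1)^0·-1^2·+1^2 = +1.
(a,b)_∞: sgn(17)=+, sgn(51)=+, so +1.
(a,b)_2: α=4, β=4; u≡1, v≡3 (mod 8); ε(u)ε(v)=0·1, αω(v)=4·1, βω(u)=4·0; sum ≡ 0  ⇒  +1.
|Ram(17, 51)| = 2, even; anisotropic at {3, 17}.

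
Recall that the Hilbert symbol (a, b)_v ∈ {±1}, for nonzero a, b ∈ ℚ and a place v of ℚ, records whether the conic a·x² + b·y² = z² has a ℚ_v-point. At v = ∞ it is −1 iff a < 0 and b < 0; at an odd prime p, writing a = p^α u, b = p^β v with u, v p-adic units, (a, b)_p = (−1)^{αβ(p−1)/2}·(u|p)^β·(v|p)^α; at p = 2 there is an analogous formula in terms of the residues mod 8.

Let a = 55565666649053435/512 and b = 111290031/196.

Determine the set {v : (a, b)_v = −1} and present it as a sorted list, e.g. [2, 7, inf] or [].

[2, 7, 41, 47]

Mod squares: a ≡ 70, b ≡ 1373951. Check v ∈ {∞, 2, 3, 5, 7, 23, 29, 31, 41, 47}.
v=7: a=7^1·(≡6), b=7^-2·(≡5) mod 7; (6|7)=-1, (5|7)=-1; (−1)^{1·-2·3}·(-1)^-2·(-1)^1 = -1.
v=47: a=47^2·(≡35), b=47^1·(≡31) mod 47; (35|47)=-1, (31|47)=-1; (−1)^{2·1·23}·(-1)^1·(-1)^2 = -1.
v=3: a=3^0·(≡1), b=3^4·(≡2) mod 3; (1|3)=+1, (2|3)=-1; (−1)^{0·4·1}·(+1)^4·(-1)^0 = +1.
v=31: a=31^2·(≡19), b=31^1·(≡17) mod 31; (19|31)=+1, (17|31)=-1; (−1)^{2·1·15}·(+1)^1·(-1)^2 = +1.
v=29: a=29^2·(≡26), b=29^0·(≡3) mod 29; (26|29)=-1, (3|29)=-1; (−1)^{2·0·14}·(-1)^0·(-1)^2 = +1.
v=5: a=5^1·(≡1), b=5^0·(≡1) mod 5; (1|5)=+1, (1|5)=+1; (−1)^{1·0·2}·(+1)^0·(+1)^1 = +1.
v=41: a=41^2·(≡28), b=41^1·(≡38) mod 41; (28|41)=-1, (38|41)=-1; (−1)^{2·1·20}·(-1)^1·(-1)^2 = -1.
v=∞: 70 > 0 and 1373951 > 0  ⇒  (a,b)_∞ = +1.
v=2: v_2(a)=-9, v_2(b)=-2; units ≡ 3, 7 (mod 8); ε·ε+αω+βω = 1·1+-9·0+-2·1 ≡ 1  ⇒  (a,b)_2 = -1.
v=23: a=23^2·(≡16), b=23^1·(≡6) mod 23; (16|23)=+1, (6|23)=+1; (−1)^{2·1·11}·(+1)^1·(+1)^2 = +1.
(70, 1373951 / ℚ) ramifies at {2, 7, 41, 47}: a division algebra.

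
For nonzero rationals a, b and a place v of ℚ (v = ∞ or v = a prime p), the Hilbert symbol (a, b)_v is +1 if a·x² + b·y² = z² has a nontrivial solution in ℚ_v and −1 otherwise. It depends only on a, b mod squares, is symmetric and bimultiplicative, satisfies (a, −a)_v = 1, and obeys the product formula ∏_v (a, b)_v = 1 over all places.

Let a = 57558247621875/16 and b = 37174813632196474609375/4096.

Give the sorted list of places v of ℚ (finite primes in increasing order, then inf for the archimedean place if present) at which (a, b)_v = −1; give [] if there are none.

Mod squares: a ≡ 595, b ≡ 319. Check v ∈ {∞, 2, 3, 5, 7, 11, 13, 17, 29}.
v=2: v_2(a)=-4, v_2(b)=-12; units ≡ 3, 7 (mod 8); ε·ε+αω+βω = 1·1+-4·0+-12·1 ≡ 1  ⇒  (a,b)_2 = -1.
v=13: a=13^2·(≡1), b=13^2·(≡8) mod 13; (1|13)=+1, (8|13)=-1; (−1)^{2·2·6}·(+1)^2·(-1)^2 = +1.
v=3: a=3^2·(≡1), b=3^0·(≡1) mod 3; (1|3)=+1, (1|3)=+1; (−1)^{2·0·1}·(+1)^0·(+1)^2 = +1.
v=7: a=7^1·(≡4), b=7^4·(≡4) mod 7; (4|7)=+1, (4|7)=+1; (−1)^{1·4·3}·(+1)^4·(+1)^1 = +1.
v=29: a=29^2·(≡18), b=29^3·(≡21) mod 29; (18|29)=-1, (21|29)=-1; (−1)^{2·3·14}·(-1)^3·(-1)^2 = -1.
v=17: a=17^1·(≡2), b=17^2·(≡8) mod 17; (2|17)=+1, (8|17)=+1; (−1)^{1·2·8}·(+1)^2·(+1)^1 = +1.
v=11: a=11^2·(≡5), b=11^3·(≡7) mod 11; (5|11)=+1, (7|11)=-1; (−1)^{2·3·5}·(+1)^3·(-1)^2 = +1.
v=∞: 595 > 0 and 319 > 0  ⇒  (a,b)_∞ = +1.
v=5: a=5^5·(≡4), b=5^10·(≡4) mod 5; (4|5)=+1, (4|5)=+1; (−1)^{5·10·2}·(+1)^10·(+1)^5 = +1.
|Ram(595, 319)| = 2, even; anisotropic at {2, 29}.

[2, 29]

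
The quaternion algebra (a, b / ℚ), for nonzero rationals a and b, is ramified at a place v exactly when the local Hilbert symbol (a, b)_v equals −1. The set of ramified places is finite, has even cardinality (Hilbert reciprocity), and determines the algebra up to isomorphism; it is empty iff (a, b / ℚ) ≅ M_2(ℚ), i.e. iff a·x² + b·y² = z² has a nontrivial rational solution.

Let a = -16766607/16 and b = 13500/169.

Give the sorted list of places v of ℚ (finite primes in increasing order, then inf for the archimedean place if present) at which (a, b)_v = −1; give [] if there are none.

Mod squares: a ≡ -138567, b ≡ 15. Check v ∈ {∞, 2, 3, 5, 11, 13, 17, 19}.
v=11: a=11^3·(≡4), b=11^0·(≡9) mod 11; (4|11)=+1, (9|11)=+1; (−1)^{3·0·5}·(+1)^0·(+1)^3 = +1.
v=13: a=13^1·(≡10), b=13^-2·(≡6) mod 13; (10|13)=+1, (6|13)=-1; (−1)^{1·-2·6}·(+1)^-2·(-1)^1 = -1.
v=∞: -138567 < 0 and 15 > 0  ⇒  (a,b)_∞ = +1.
v=17: a=17^1·(≡16), b=17^0·(≡15) mod 17; (16|17)=+1, (15|17)=+1; (−1)^{1·0·8}·(+1)^0·(+1)^1 = +1.
v=3: a=3^1·(≡2), b=3^3·(≡2) mod 3; (2|3)=-1, (2|3)=-1; (−1)^{1·3·1}·(-1)^3·(-1)^1 = -1.
v=2: v_2(a)=-4, v_2(b)=2; units ≡ 1, 7 (mod 8); ε·ε+αω+βω = 0·1+-4·0+2·0 ≡ 0  ⇒  (a,b)_2 = +1.
v=19: a=19^1·(≡12), b=19^0·(≡14) mod 19; (12|19)=-1, (14|19)=-1; (−1)^{1·0·9}·(-1)^0·(-1)^1 = -1.
v=5: a=5^0·(≡3), b=5^3·(≡2) mod 5; (3|5)=-1, (2|5)=-1; (−1)^{0·3·2}·(-1)^3·(-1)^0 = -1.
Ram(-138567, 15) = {3, 5, 13, 19}; no ℚ_3-point on the conic.

[3, 5, 13, 19]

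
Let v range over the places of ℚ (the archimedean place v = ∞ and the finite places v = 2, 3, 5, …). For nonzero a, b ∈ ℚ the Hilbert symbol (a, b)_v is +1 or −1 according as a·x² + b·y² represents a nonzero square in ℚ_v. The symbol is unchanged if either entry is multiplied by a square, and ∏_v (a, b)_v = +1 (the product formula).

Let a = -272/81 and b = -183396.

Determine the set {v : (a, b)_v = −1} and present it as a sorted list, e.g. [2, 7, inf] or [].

[2, 17, 29, inf]

(a, b) ≡ (-17, -45849) mod (ℚ^×)²; places V = {2, 3, 17, 29, 31, ∞}.
(a,b)_29: α=0, u≡26; β=1, v≡27 (mod 29); (26|29)=-1, (27|29)=-1; sign (−1)^0·-1^1·-1^0 = -1.
(a,b)_∞: sgn(-17)=−, sgn(-45849)=−, so -1.
(a,b)_2: α=4, β=2; u≡7, v≡7 (mod 8); ε(u)ε(v)=1·1, αω(v)=4·0, βω(u)=2·0; sum ≡ 1  ⇒  -1.
(a,b)_3: α=-4, u≡1; β=1, v≡2 (mod 3); (1|3)=+1, (2|3)=-1; sign (−1)^0·+1^1·-1^-4 = +1.
(a,b)_17: α=1, u≡4; β=1, v≡7 (mod 17); (4|17)=+1, (7|17)=-1; sign (−1)^0·+1^1·-1^1 = -1.
(a,b)_31: α=0, u≡2; β=1, v≡5 (mod 31); (2|31)=+1, (5|31)=+1; sign (−1)^0·+1^1·+1^0 = +1.
Ram(-17, -45849) = {2, 17, 29, ∞}; no ℚ_2-point on the conic.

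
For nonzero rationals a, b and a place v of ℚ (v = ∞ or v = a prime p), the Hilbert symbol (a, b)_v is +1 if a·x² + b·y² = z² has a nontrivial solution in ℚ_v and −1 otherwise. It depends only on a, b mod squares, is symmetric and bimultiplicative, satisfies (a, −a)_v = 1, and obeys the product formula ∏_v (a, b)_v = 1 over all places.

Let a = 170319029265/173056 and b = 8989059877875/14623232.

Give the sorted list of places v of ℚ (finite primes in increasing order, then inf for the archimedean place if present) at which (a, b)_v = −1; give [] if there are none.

[5, 11]

(a, b) ≡ (385, 14630) mod (ℚ^×)²; places V = {2, 3, 5, 7, 11, 13, 19, 41, ∞}.
(a,b)_11: α=1, u≡6; β=1, v≡8 (mod 11); (6|11)=-1, (8|11)=-1; sign (−1)^1·-1^1·-1^1 = -1.
(a,b)_3: α=6, u≡1; β=4, v≡2 (mod 3); (1|3)=+1, (2|3)=-1; sign (−1)^0·+1^4·-1^6 = +1.
(a,b)_2: α=-10, β=-9; u≡1, v≡3 (mod 8); ε(u)ε(v)=0·1, αω(v)=-10·1, βω(u)=-9·0; sum ≡ 0  ⇒  +1.
(a,b)_13: α=-2, u≡6; β=-4, v≡5 (mod 13); (6|13)=-1, (5|13)=-1; sign (−1)^0·-1^-4·-1^-2 = +1.
(a,b)_5: α=1, u≡3; β=3, v≡4 (mod 5); (3|5)=-1, (4|5)=+1; sign (−1)^0·-1^3·+1^1 = -1.
(a,b)_∞: sgn(385)=+, sgn(14630)=+, so +1.
(a,b)_19: α=2, u≡17; β=3, v≡14 (mod 19); (17|19)=+1, (14|19)=-1; sign (−1)^0·+1^3·-1^2 = +1.
(a,b)_7: α=1, u≡5; β=1, v≡2 (mod 7); (5|7)=-1, (2|7)=+1; sign (−1)^1·-1^1·+1^1 = +1.
(a,b)_41: α=2, u≡32; β=2, v≡15 (mod 41); (32|41)=+1, (15|41)=-1; sign (−1)^0·+1^2·-1^2 = +1.
|Ram(385, 14630)| = 2, even; anisotropic at {5, 11}.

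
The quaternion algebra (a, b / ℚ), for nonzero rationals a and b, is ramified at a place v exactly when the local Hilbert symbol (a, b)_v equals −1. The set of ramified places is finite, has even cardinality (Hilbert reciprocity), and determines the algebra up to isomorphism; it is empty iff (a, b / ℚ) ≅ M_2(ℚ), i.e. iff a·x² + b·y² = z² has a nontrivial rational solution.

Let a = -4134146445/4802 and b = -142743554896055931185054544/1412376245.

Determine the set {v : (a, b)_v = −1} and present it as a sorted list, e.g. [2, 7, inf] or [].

[2, 5, 11, inf]

Mod squares: a ≡ -2090, b ≡ -1105. Check v ∈ {∞, 2, 3, 5, 7, 11, 13, 17, 19}.
v=13: a=13^2·(≡4), b=13^5·(≡5) mod 13; (4|13)=+1, (5|13)=-1; (−1)^{2·5·6}·(+1)^5·(-1)^2 = +1.
v=2: v_2(a)=-1, v_2(b)=4; units ≡ 3, 7 (mod 8); ε·ε+αω+βω = 1·1+-1·0+4·1 ≡ 1  ⇒  (a,b)_2 = -1.
v=19: a=19^1·(≡16), b=19^2·(≡1) mod 19; (16|19)=+1, (1|19)=+1; (−1)^{1·2·9}·(+1)^2·(+1)^1 = +1.
v=11: a=11^1·(≡10), b=11^2·(≡10) mod 11; (10|11)=-1, (10|11)=-1; (−1)^{1·2·5}·(-1)^2·(-1)^1 = -1.
v=17: a=17^2·(≡13), b=17^5·(≡12) mod 17; (13|17)=+1, (12|17)=-1; (−1)^{2·5·8}·(+1)^5·(-1)^2 = +1.
v=3: a=3^4·(≡1), b=3^18·(≡2) mod 3; (1|3)=+1, (2|3)=-1; (−1)^{4·18·1}·(+1)^18·(-1)^4 = +1.
v=7: a=7^-4·(≡6), b=7^-10·(≡2) mod 7; (6|7)=-1, (2|7)=+1; (−1)^{-4·-10·3}·(-1)^-10·(+1)^-4 = +1.
v=5: a=5^1·(≡3), b=5^-1·(≡4) mod 5; (3|5)=-1, (4|5)=+1; (−1)^{1·-1·2}·(-1)^-1·(+1)^1 = -1.
v=∞: -2090 < 0 and -1105 < 0  ⇒  (a,b)_∞ = -1.
(-2090, -1105 / ℚ) ramifies at {2, 5, 11, ∞}: a division algebra.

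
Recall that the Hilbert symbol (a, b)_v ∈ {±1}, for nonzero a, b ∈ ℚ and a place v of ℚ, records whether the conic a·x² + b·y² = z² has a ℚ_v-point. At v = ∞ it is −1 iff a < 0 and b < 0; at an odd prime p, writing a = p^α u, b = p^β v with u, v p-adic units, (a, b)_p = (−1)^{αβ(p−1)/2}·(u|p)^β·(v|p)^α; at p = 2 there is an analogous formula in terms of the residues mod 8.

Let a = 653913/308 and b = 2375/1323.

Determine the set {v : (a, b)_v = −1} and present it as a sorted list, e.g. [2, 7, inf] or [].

Mod squares: a ≡ 69069, b ≡ 285. Check v ∈ {∞, 2, 3, 5, 7, 11, 13, 19, 23}.
v=∞: 69069 > 0 and 285 > 0  ⇒  (a,b)_∞ = +1.
v=13: a=13^1·(≡12), b=13^0·(≡10) mod 13; (12|13)=+1, (10|13)=+1; (−1)^{1·0·6}·(+1)^0·(+1)^1 = +1.
v=2: v_2(a)=-2, v_2(b)=0; units ≡ 5, 5 (mod 8); ε·ε+αω+βω = 0·0+-2·1+0·1 ≡ 0  ⇒  (a,b)_2 = +1.
v=7: a=7^-1·(≡4), b=7^-2·(≡5) mod 7; (4|7)=+1, (5|7)=-1; (−1)^{-1·-2·3}·(+1)^-2·(-1)^-1 = -1.
v=19: a=19^0·(≡7), b=19^1·(≡12) mod 19; (7|19)=+1, (12|19)=-1; (−1)^{0·1·9}·(+1)^1·(-1)^0 = +1.
v=3: a=3^7·(≡1), b=3^-3·(≡2) mod 3; (1|3)=+1, (2|3)=-1; (−1)^{7·-3·1}·(+1)^-3·(-1)^7 = +1.
v=23: a=23^1·(≡8), b=23^0·(≡12) mod 23; (8|23)=+1, (12|23)=+1; (−1)^{1·0·11}·(+1)^0·(+1)^1 = +1.
v=5: a=5^0·(≡1), b=5^3·(≡3) mod 5; (1|5)=+1, (3|5)=-1; (−1)^{0·3·2}·(+1)^3·(-1)^0 = +1.
v=11: a=11^-1·(≡3), b=11^0·(≡7) mod 11; (3|11)=+1, (7|11)=-1; (−1)^{-1·0·5}·(+1)^0·(-1)^-1 = -1.
(69069, 285 / ℚ) ramifies at {7, 11}: a division algebra.

[7, 11]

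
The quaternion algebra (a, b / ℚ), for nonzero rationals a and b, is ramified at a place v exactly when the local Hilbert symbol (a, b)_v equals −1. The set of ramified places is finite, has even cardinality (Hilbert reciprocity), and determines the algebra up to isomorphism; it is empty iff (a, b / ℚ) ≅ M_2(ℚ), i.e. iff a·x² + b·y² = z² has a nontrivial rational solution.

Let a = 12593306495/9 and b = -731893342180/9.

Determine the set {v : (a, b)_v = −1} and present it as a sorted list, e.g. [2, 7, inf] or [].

(a, b) ≡ (889295, -10343905) mod (ℚ^×)²; places V = {2, 3, 5, 7, 11, 13, 17, 19, 23, 37, ∞}.
(a,b)_37: α=1, u≡29; β=1, v≡34 (mod 37); (29|37)=-1, (34|37)=+1; sign (−1)^0·-1^1·+1^1 = -1.
(a,b)_19: α=1, u≡18; β=2, v≡12 (mod 19); (18|19)=-1, (12|19)=-1; sign (−1)^0·-1^2·-1^1 = -1.
(a,b)_13: α=0, u≡9; β=1, v≡11 (mod 13); (9|13)=+1, (11|13)=-1; sign (−1)^0·+1^1·-1^0 = +1.
(a,b)_3: α=-2, u≡2; β=-2, v≡2 (mod 3); (2|3)=-1, (2|3)=-1; sign (−1)^0·-1^-2·-1^-2 = +1.
(a,b)_11: α=1, u≡10; β=1, v≡7 (mod 11); (10|11)=-1, (7|11)=-1; sign (−1)^1·-1^1·-1^1 = -1.
(a,b)_17: α=2, u≡2; β=1, v≡13 (mod 17); (2|17)=+1, (13|17)=+1; sign (−1)^0·+1^1·+1^2 = +1.
(a,b)_23: α=1, u≡1; β=1, v≡19 (mod 23); (1|23)=+1, (19|23)=-1; sign (−1)^1·+1^1·-1^1 = +1.
(a,b)_2: α=0, β=2; u≡7, v≡7 (mod 8); ε(u)ε(v)=1·1, αω(v)=0·0, βω(u)=2·0; sum ≡ 1  ⇒  -1.
(a,b)_5: α=1, u≡1; β=1, v≡1 (mod 5); (1|5)=+1, (1|5)=+1; sign (−1)^0·+1^1·+1^1 = +1.
(a,b)_∞: sgn(889295)=+, sgn(-10343905)=−, so +1.
(a,b)_7: α=2, u≡1; β=2, v≡2 (mod 7); (1|7)=+1, (2|7)=+1; sign (−1)^0·+1^2·+1^2 = +1.
Ram(889295, -10343905) = {2, 11, 19, 37}; no ℚ_2-point on the conic.

[2, 11, 19, 37]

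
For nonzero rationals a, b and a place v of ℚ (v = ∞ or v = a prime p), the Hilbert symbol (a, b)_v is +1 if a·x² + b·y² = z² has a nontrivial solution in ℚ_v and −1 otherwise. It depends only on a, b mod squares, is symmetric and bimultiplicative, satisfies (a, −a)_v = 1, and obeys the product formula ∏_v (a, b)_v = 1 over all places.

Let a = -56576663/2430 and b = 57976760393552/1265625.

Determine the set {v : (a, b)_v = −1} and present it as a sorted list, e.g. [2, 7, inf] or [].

[2, 3, 5, 11]

(a, b) ≡ (-4290, 77) mod (ℚ^×)²; places V = {2, 3, 5, 7, 11, 13, 17, 37, 41, ∞}.
(a,b)_13: α=1, u≡2; β=2, v≡12 (mod 13); (2|13)=-1, (12|13)=+1; sign (−1)^0·-1^2·+1^1 = +1.
(a,b)_11: α=1, u≡8; β=3, v≡7 (mod 11); (8|11)=-1, (7|11)=-1; sign (−1)^1·-1^3·-1^1 = -1.
(a,b)_37: α=2, u≡6; β=2, v≡36 (mod 37); (6|37)=-1, (36|37)=+1; sign (−1)^0·-1^2·+1^2 = +1.
(a,b)_17: α=2, u≡12; β=0, v≡15 (mod 17); (12|17)=-1, (15|17)=+1; sign (−1)^0·-1^0·+1^2 = +1.
(a,b)_7: α=0, u≡4; β=1, v≡2 (mod 7); (4|7)=+1, (2|7)=+1; sign (−1)^0·+1^1·+1^0 = +1.
(a,b)_5: α=-1, u≡2; β=-6, v≡2 (mod 5); (2|5)=-1, (2|5)=-1; sign (−1)^0·-1^-6·-1^-1 = -1.
(a,b)_3: α=-5, u≡1; β=-4, v≡2 (mod 3); (1|3)=+1, (2|3)=-1; sign (−1)^0·+1^-4·-1^-5 = -1.
(a,b)_41: α=0, u≡35; β=2, v≡39 (mod 41); (35|41)=-1, (39|41)=+1; sign (−1)^0·-1^2·+1^0 = +1.
(a,b)_2: α=-1, β=4; u≡7, v≡5 (mod 8); ε(u)ε(v)=1·0, αω(v)=-1·1, βω(u)=4·0; sum ≡ 1  ⇒  -1.
(a,b)_∞: sgn(-4290)=−, sgn(77)=+, so +1.
|Ram(-4290, 77)| = 4, even; anisotropic at {2, 3, 5, 11}.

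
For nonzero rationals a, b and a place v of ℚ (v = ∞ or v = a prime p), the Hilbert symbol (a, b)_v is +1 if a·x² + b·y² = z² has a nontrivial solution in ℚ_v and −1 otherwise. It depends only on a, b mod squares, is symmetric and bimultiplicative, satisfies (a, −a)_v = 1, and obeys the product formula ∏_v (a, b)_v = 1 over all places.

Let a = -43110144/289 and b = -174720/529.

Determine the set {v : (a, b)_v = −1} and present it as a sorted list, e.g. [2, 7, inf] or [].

[7, inf]

(a, b) ≡ (-231, -2730) mod (ℚ^×)²; places V = {2, 3, 5, 7, 11, 13, 17, 23, ∞}.
(a,b)_7: α=1, u≡4; β=1, v≡4 (mod 7); (4|7)=+1, (4|7)=+1; sign (−1)^1·+1^1·+1^1 = -1.
(a,b)_17: α=-2, u≡3; β=0, v≡3 (mod 17); (3|17)=-1, (3|17)=-1; sign (−1)^0·-1^0·-1^-2 = +1.
(a,b)_5: α=0, u≡4; β=1, v≡4 (mod 5); (4|5)=+1, (4|5)=+1; sign (−1)^0·+1^1·+1^0 = +1.
(a,b)_∞: sgn(-231)=−, sgn(-2730)=−, so -1.
(a,b)_3: α=7, u≡1; β=1, v≡2 (mod 3); (1|3)=+1, (2|3)=-1; sign (−1)^1·+1^1·-1^7 = +1.
(a,b)_23: α=0, u≡14; β=-2, v≡11 (mod 23); (14|23)=-1, (11|23)=-1; sign (−1)^0·-1^-2·-1^0 = +1.
(a,b)_13: α=0, u≡9; β=1, v≡6 (mod 13); (9|13)=+1, (6|13)=-1; sign (−1)^0·+1^1·-1^0 = +1.
(a,b)_11: α=1, u≡3; β=0, v≡4 (mod 11); (3|11)=+1, (4|11)=+1; sign (−1)^0·+1^0·+1^1 = +1.
(a,b)_2: α=8, β=7; u≡1, v≡3 (mod 8); ε(u)ε(v)=0·1, αω(v)=8·1, βω(u)=7·0; sum ≡ 0  ⇒  +1.
Ram(-231, -2730) = {7, ∞}; no ℚ_7-point on the conic.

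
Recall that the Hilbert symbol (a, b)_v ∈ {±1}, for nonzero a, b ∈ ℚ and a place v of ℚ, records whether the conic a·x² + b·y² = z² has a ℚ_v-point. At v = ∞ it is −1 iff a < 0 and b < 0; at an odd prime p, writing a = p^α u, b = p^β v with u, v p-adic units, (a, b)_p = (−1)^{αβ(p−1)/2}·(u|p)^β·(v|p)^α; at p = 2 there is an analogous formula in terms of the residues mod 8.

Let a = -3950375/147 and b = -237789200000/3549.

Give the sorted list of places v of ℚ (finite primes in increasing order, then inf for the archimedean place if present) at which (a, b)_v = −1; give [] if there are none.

Mod squares: a ≡ -2805, b ≡ -3570. Check v ∈ {∞, 2, 3, 5, 7, 11, 13, 17}.
v=5: a=5^3·(≡1), b=5^5·(≡4) mod 5; (1|5)=+1, (4|5)=+1; (−1)^{3·5·2}·(+1)^5·(+1)^3 = +1.
v=∞: -2805 < 0 and -3570 < 0  ⇒  (a,b)_∞ = -1.
v=13: a=13^2·(≡3), b=13^-2·(≡8) mod 13; (3|13)=+1, (8|13)=-1; (−1)^{2·-2·6}·(+1)^-2·(-1)^2 = +1.
v=7: a=7^-2·(≡4), b=7^-1·(≡4) mod 7; (4|7)=+1, (4|7)=+1; (−1)^{-2·-1·3}·(+1)^-1·(+1)^-2 = +1.
v=11: a=11^1·(≡9), b=11^2·(≡4) mod 11; (9|11)=+1, (4|11)=+1; (−1)^{1·2·5}·(+1)^2·(+1)^1 = +1.
v=2: v_2(a)=0, v_2(b)=7; units ≡ 3, 7 (mod 8); ε·ε+αω+βω = 1·1+0·0+7·1 ≡ 0  ⇒  (a,b)_2 = +1.
v=17: a=17^1·(≡6), b=17^3·(≡12) mod 17; (6|17)=-1, (12|17)=-1; (−1)^{1·3·8}·(-1)^3·(-1)^1 = +1.
v=3: a=3^-1·(≡1), b=3^-1·(≡1) mod 3; (1|3)=+1, (1|3)=+1; (−1)^{-1·-1·1}·(+1)^-1·(+1)^-1 = -1.
|Ram(-2805, -3570)| = 2, even; anisotropic at {3, ∞}.

[3, inf]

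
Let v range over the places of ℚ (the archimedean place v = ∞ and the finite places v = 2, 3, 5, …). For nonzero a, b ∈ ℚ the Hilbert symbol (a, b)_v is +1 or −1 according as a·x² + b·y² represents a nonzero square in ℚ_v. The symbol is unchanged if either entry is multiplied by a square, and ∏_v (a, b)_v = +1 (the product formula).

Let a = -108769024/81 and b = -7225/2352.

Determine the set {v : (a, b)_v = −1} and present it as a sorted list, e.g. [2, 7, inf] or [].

(a, b) ≡ (-8671, -3) mod (ℚ^×)²; places V = {2, 3, 5, 7, 13, 17, 23, 29, ∞}.
(a,b)_13: α=1, u≡10; β=0, v≡10 (mod 13); (10|13)=+1, (10|13)=+1; sign (−1)^0·+1^0·+1^1 = +1.
(a,b)_23: α=1, u≡22; β=0, v≡11 (mod 23); (22|23)=-1, (11|23)=-1; sign (−1)^0·-1^0·-1^1 = -1.
(a,b)_29: α=1, u≡24; β=0, v≡18 (mod 29); (24|29)=+1, (18|29)=-1; sign (−1)^0·+1^0·-1^1 = -1.
(a,b)_7: α=2, u≡2; β=-2, v≡1 (mod 7); (2|7)=+1, (1|7)=+1; sign (−1)^0·+1^-2·+1^2 = +1.
(a,b)_∞: sgn(-8671)=−, sgn(-3)=−, so -1.
(a,b)_5: α=0, u≡1; β=2, v≡3 (mod 5); (1|5)=+1, (3|5)=-1; sign (−1)^0·+1^2·-1^0 = +1.
(a,b)_3: α=-4, u≡2; β=-1, v≡2 (mod 3); (2|3)=-1, (2|3)=-1; sign (−1)^0·-1^-1·-1^-4 = -1.
(a,b)_17: α=0, u≡8; β=2, v≡10 (mod 17); (8|17)=+1, (10|17)=-1; sign (−1)^0·+1^2·-1^0 = +1.
(a,b)_2: α=8, β=-4; u≡1, v≡5 (mod 8); ε(u)ε(v)=0·0, αω(v)=8·1, βω(u)=-4·0; sum ≡ 0  ⇒  +1.
Ram(-8671, -3) = {3, 23, 29, ∞}; no ℚ_3-point on the conic.

[3, 23, 29, inf]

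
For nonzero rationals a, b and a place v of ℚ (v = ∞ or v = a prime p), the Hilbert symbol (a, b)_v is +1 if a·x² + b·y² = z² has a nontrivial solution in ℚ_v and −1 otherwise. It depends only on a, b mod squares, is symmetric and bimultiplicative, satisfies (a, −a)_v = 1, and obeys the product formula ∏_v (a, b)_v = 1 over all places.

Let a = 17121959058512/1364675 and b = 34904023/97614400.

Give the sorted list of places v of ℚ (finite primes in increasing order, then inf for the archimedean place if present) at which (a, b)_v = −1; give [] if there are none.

[2, 17, 23, 43]

Mod squares: a ≡ 69319999, b ≡ 7. Check v ∈ {∞, 2, 5, 7, 11, 13, 17, 19, 23, 29, 31, 43}.
v=19: a=19^-1·(≡14), b=19^-2·(≡17) mod 19; (14|19)=-1, (17|19)=+1; (−1)^{-1·-2·9}·(-1)^-2·(+1)^-1 = +1.
v=11: a=11^2·(≡3), b=11^2·(≡8) mod 11; (3|11)=+1, (8|11)=-1; (−1)^{2·2·5}·(+1)^2·(-1)^2 = +1.
v=5: a=5^-2·(≡1), b=5^-2·(≡3) mod 5; (1|5)=+1, (3|5)=-1; (−1)^{-2·-2·2}·(+1)^-2·(-1)^-2 = +1.
v=7: a=7^3·(≡6), b=7^3·(≡1) mod 7; (6|7)=-1, (1|7)=+1; (−1)^{3·3·3}·(-1)^3·(+1)^3 = +1.
v=∞: 69319999 > 0 and 7 > 0  ⇒  (a,b)_∞ = +1.
v=23: a=23^1·(≡18), b=23^0·(≡15) mod 23; (18|23)=+1, (15|23)=-1; (−1)^{1·0·11}·(+1)^0·(-1)^1 = -1.
v=2: v_2(a)=4, v_2(b)=-6; units ≡ 7, 7 (mod 8); ε·ε+αω+βω = 1·1+4·0+-6·0 ≡ 1  ⇒  (a,b)_2 = -1.
v=17: a=17^-1·(≡7), b=17^0·(≡11) mod 17; (7|17)=-1, (11|17)=-1; (−1)^{-1·0·8}·(-1)^0·(-1)^-1 = -1.
v=29: a=29^2·(≡28), b=29^2·(≡9) mod 29; (28|29)=+1, (9|29)=+1; (−1)^{2·2·14}·(+1)^2·(+1)^2 = +1.
v=13: a=13^-2·(≡11), b=13^-2·(≡5) mod 13; (11|13)=-1, (5|13)=-1; (−1)^{-2·-2·6}·(-1)^-2·(-1)^-2 = +1.
v=31: a=31^1·(≡17), b=31^0·(≡2) mod 31; (17|31)=-1, (2|31)=+1; (−1)^{1·0·15}·(-1)^0·(+1)^1 = +1.
v=43: a=43^1·(≡16), b=43^0·(≡26) mod 43; (16|43)=+1, (26|43)=-1; (−1)^{1·0·21}·(+1)^0·(-1)^1 = -1.
Ram(69319999, 7) = {2, 17, 23, 43}; no ℚ_2-point on the conic.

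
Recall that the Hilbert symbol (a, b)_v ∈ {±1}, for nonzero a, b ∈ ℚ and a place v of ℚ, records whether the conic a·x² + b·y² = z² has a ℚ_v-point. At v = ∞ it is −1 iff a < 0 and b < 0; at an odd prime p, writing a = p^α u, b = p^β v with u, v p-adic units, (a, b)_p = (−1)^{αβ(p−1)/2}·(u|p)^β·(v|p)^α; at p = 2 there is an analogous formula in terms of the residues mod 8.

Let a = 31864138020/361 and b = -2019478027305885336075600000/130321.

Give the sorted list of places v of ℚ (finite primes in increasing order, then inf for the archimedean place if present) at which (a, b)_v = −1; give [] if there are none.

[5, 13, 17, 31]

Mod squares: a ≡ 10927345, b ≡ -2210. Check v ∈ {∞, 2, 3, 5, 11, 13, 17, 19, 29, 31}.
v=31: a=31^1·(≡18), b=31^2·(≡29) mod 31; (18|31)=+1, (29|31)=-1; (−1)^{1·2·15}·(+1)^2·(-1)^1 = -1.
v=17: a=17^1·(≡4), b=17^3·(≡6) mod 17; (4|17)=+1, (6|17)=-1; (−1)^{1·3·8}·(+1)^3·(-1)^1 = -1.
v=∞: 10927345 > 0 and -2210 < 0  ⇒  (a,b)_∞ = +1.
v=5: a=5^1·(≡4), b=5^5·(≡3) mod 5; (4|5)=+1, (3|5)=-1; (−1)^{1·5·2}·(+1)^5·(-1)^1 = -1.
v=29: a=29^1·(≡21), b=29^2·(≡22) mod 29; (21|29)=-1, (22|29)=+1; (−1)^{1·2·14}·(-1)^2·(+1)^1 = +1.
v=3: a=3^6·(≡1), b=3^14·(≡1) mod 3; (1|3)=+1, (1|3)=+1; (−1)^{6·14·1}·(+1)^14·(+1)^6 = +1.
v=11: a=11^1·(≡2), b=11^2·(≡3) mod 11; (2|11)=-1, (3|11)=+1; (−1)^{1·2·5}·(-1)^2·(+1)^1 = +1.
v=19: a=19^-2·(≡15), b=19^-4·(≡12) mod 19; (15|19)=-1, (12|19)=-1; (−1)^{-2·-4·9}·(-1)^-4·(-1)^-2 = +1.
v=13: a=13^1·(≡7), b=13^3·(≡9) mod 13; (7|13)=-1, (9|13)=+1; (−1)^{1·3·6}·(-1)^3·(+1)^1 = -1.
v=2: v_2(a)=2, v_2(b)=7; units ≡ 1, 7 (mod 8); ε·ε+αω+βω = 0·1+2·0+7·0 ≡ 0  ⇒  (a,b)_2 = +1.
(10927345, -2210 / ℚ) ramifies at {5, 13, 17, 31}: a division algebra.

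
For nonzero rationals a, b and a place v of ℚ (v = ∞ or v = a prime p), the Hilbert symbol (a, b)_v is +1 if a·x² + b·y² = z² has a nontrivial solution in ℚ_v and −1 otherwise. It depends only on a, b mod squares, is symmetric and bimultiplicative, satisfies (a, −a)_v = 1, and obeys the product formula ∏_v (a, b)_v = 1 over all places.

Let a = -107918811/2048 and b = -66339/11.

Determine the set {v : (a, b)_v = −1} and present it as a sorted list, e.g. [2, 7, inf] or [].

[7, inf]

Mod squares: a ≡ -182, b ≡ -1001. Check v ∈ {∞, 2, 3, 7, 11, 13}.
v=∞: -182 < 0 and -1001 < 0  ⇒  (a,b)_∞ = -1.
v=13: a=13^1·(≡4), b=13^1·(≡10) mod 13; (4|13)=+1, (10|13)=+1; (−1)^{1·1·6}·(+1)^1·(+1)^1 = +1.
v=3: a=3^4·(≡1), b=3^6·(≡1) mod 3; (1|3)=+1, (1|3)=+1; (−1)^{4·6·1}·(+1)^6·(+1)^4 = +1.
v=7: a=7^1·(≡4), b=7^1·(≡2) mod 7; (4|7)=+1, (2|7)=+1; (−1)^{1·1·3}·(+1)^1·(+1)^1 = -1.
v=2: v_2(a)=-11, v_2(b)=0; units ≡ 5, 7 (mod 8); ε·ε+αω+βω = 0·1+-11·0+0·1 ≡ 0  ⇒  (a,b)_2 = +1.
v=11: a=11^4·(≡5), b=11^-1·(≡2) mod 11; (5|11)=+1, (2|11)=-1; (−1)^{4·-1·5}·(+1)^-1·(-1)^4 = +1.
|Ram(-182, -1001)| = 2, even; anisotropic at {7, ∞}.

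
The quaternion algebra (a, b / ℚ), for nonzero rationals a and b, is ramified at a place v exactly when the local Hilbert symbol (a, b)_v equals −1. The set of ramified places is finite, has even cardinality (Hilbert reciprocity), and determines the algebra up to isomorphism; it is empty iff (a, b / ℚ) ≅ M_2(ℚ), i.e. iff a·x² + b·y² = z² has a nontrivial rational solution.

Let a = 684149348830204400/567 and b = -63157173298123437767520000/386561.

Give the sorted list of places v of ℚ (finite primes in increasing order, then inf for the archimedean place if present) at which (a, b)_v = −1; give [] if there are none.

[3, 7, 11, 17]

(a, b) ≡ (1232777, -22309287) mod (ℚ^×)²; places V = {2, 3, 5, 7, 11, 13, 17, 19, 23, 31, ∞}.
(a,b)_17: α=4, u≡12; β=3, v≡15 (mod 17); (12|17)=-1, (15|17)=+1; sign (−1)^0·-1^3·+1^4 = -1.
(a,b)_∞: sgn(1232777)=+, sgn(-22309287)=−, so +1.
(a,b)_5: α=2, u≡3; β=4, v≡3 (mod 5); (3|5)=-1, (3|5)=-1; sign (−1)^0·-1^4·-1^2 = +1.
(a,b)_11: α=2, u≡2; β=5, v≡10 (mod 11); (2|11)=-1, (10|11)=-1; sign (−1)^0·-1^5·-1^2 = -1.
(a,b)_7: α=-1, u≡6; β=-5, v≡3 (mod 7); (6|7)=-1, (3|7)=-1; sign (−1)^1·-1^-5·-1^-1 = -1.
(a,b)_13: α=1, u≡7; β=1, v≡7 (mod 13); (7|13)=-1, (7|13)=-1; sign (−1)^0·-1^1·-1^1 = +1.
(a,b)_31: α=3, u≡25; β=4, v≡20 (mod 31); (25|31)=+1, (20|31)=+1; sign (−1)^0·+1^4·+1^3 = +1.
(a,b)_23: α=1, u≡12; β=-1, v≡21 (mod 23); (12|23)=+1, (21|23)=-1; sign (−1)^1·+1^-1·-1^1 = +1.
(a,b)_2: α=4, β=8; u≡1, v≡1 (mod 8); ε(u)ε(v)=0·0, αω(v)=4·0, βω(u)=8·0; sum ≡ 0  ⇒  +1.
(a,b)_19: α=1, u≡16; β=1, v≡14 (mod 19); (16|19)=+1, (14|19)=-1; sign (−1)^1·+1^1·-1^1 = +1.
(a,b)_3: α=-4, u≡2; β=7, v≡1 (mod 3); (2|3)=-1, (1|3)=+1; sign (−1)^0·-1^7·+1^-4 = -1.
|Ram(1232777, -22309287)| = 4, even; anisotropic at {3, 7, 11, 17}.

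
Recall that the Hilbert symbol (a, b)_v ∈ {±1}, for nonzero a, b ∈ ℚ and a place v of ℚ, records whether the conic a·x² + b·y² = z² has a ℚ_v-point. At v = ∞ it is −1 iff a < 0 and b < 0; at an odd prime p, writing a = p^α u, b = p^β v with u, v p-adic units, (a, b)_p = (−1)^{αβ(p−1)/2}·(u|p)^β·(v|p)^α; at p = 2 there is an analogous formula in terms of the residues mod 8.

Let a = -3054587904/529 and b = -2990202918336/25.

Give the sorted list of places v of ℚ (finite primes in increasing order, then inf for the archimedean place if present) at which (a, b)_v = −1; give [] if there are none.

Mod squares: a ≡ -82861, b ≡ -1271. Check v ∈ {∞, 2, 3, 5, 23, 31, 41, 43, 47}.
v=47: a=47^1·(≡15), b=47^2·(≡26) mod 47; (15|47)=-1, (26|47)=-1; (−1)^{1·2·23}·(-1)^2·(-1)^1 = -1.
v=43: a=43^1·(≡8), b=43^2·(≡33) mod 43; (8|43)=-1, (33|43)=-1; (−1)^{1·2·21}·(-1)^2·(-1)^1 = -1.
v=∞: -82861 < 0 and -1271 < 0  ⇒  (a,b)_∞ = -1.
v=2: v_2(a)=12, v_2(b)=6; units ≡ 3, 1 (mod 8); ε·ε+αω+βω = 1·0+12·0+6·1 ≡ 0  ⇒  (a,b)_2 = +1.
v=41: a=41^1·(≡15), b=41^1·(≡25) mod 41; (15|41)=-1, (25|41)=+1; (−1)^{1·1·20}·(-1)^1·(+1)^1 = -1.
v=23: a=23^-2·(≡6), b=23^0·(≡19) mod 23; (6|23)=+1, (19|23)=-1; (−1)^{-2·0·11}·(+1)^0·(-1)^-2 = +1.
v=31: a=31^0·(≡5), b=31^1·(≡26) mod 31; (5|31)=+1, (26|31)=-1; (−1)^{0·1·15}·(+1)^1·(-1)^0 = +1.
v=5: a=5^0·(≡4), b=5^-2·(≡4) mod 5; (4|5)=+1, (4|5)=+1; (−1)^{0·-2·2}·(+1)^-2·(+1)^0 = +1.
v=3: a=3^2·(≡2), b=3^2·(≡1) mod 3; (2|3)=-1, (1|3)=+1; (−1)^{2·2·1}·(-1)^2·(+1)^2 = +1.
|Ram(-82861, -1271)| = 4, even; anisotropic at {41, 43, 47, ∞}.

[41, 43, 47, inf]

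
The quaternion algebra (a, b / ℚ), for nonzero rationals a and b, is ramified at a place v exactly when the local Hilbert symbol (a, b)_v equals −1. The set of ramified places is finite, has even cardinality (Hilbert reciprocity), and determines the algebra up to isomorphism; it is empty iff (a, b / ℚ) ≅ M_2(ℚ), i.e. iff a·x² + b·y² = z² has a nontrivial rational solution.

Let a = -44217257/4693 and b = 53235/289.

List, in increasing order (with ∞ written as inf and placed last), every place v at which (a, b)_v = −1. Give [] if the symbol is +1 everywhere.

Mod squares: a ≡ -13949, b ≡ 35. Check v ∈ {∞, 2, 3, 5, 7, 13, 17, 19, 29, 37}.
v=37: a=37^1·(≡12), b=37^0·(≡17) mod 37; (12|37)=+1, (17|37)=-1; (−1)^{1·0·18}·(+1)^0·(-1)^1 = -1.
v=7: a=7^2·(≡4), b=7^1·(≡5) mod 7; (4|7)=+1, (5|7)=-1; (−1)^{2·1·3}·(+1)^1·(-1)^2 = +1.
v=17: a=17^0·(≡15), b=17^-2·(≡8) mod 17; (15|17)=+1, (8|17)=+1; (−1)^{0·-2·8}·(+1)^-2·(+1)^0 = +1.
v=19: a=19^-2·(≡16), b=19^0·(≡4) mod 19; (16|19)=+1, (4|19)=+1; (−1)^{-2·0·9}·(+1)^0·(+1)^-2 = +1.
v=3: a=3^0·(≡1), b=3^2·(≡2) mod 3; (1|3)=+1, (2|3)=-1; (−1)^{0·2·1}·(+1)^2·(-1)^0 = +1.
v=2: v_2(a)=0, v_2(b)=0; units ≡ 3, 3 (mod 8); ε·ε+αω+βω = 1·1+0·1+0·1 ≡ 1  ⇒  (a,b)_2 = -1.
v=∞: -13949 < 0 and 35 > 0  ⇒  (a,b)_∞ = +1.
v=5: a=5^0·(≡1), b=5^1·(≡3) mod 5; (1|5)=+1, (3|5)=-1; (−1)^{0·1·2}·(+1)^1·(-1)^0 = +1.
v=13: a=13^-1·(≡2), b=13^2·(≡1) mod 13; (2|13)=-1, (1|13)=+1; (−1)^{-1·2·6}·(-1)^2·(+1)^-1 = +1.
v=29: a=29^3·(≡3), b=29^0·(≡9) mod 29; (3|29)=-1, (9|29)=+1; (−1)^{3·0·14}·(-1)^0·(+1)^3 = +1.
Ram(-13949, 35) = {2, 37}; no ℚ_2-point on the conic.

[2, 37]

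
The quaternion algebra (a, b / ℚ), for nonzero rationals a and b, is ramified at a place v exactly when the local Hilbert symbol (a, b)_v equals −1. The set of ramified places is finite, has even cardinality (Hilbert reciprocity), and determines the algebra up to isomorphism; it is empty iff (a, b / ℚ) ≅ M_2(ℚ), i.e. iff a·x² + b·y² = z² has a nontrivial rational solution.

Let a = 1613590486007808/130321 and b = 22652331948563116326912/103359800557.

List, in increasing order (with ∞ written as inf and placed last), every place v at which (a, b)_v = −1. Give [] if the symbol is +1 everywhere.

[11, 17]

(a, b) ≡ (1173, 2431) mod (ℚ^×)²; places V = {2, 3, 7, 11, 13, 17, 19, 23, ∞}.
(a,b)_23: α=1, u≡22; β=2, v≡18 (mod 23); (22|23)=-1, (18|23)=+1; sign (−1)^0·-1^2·+1^1 = +1.
(a,b)_17: α=3, u≡15; β=5, v≡14 (mod 17); (15|17)=+1, (14|17)=-1; sign (−1)^0·+1^5·-1^3 = -1.
(a,b)_3: α=1, u≡1; β=2, v≡1 (mod 3); (1|3)=+1, (1|3)=+1; sign (−1)^0·+1^2·+1^1 = +1.
(a,b)_13: α=0, u≡1; β=-3, v≡5 (mod 13); (1|13)=+1, (5|13)=-1; sign (−1)^0·+1^-3·-1^0 = +1.
(a,b)_7: α=4, u≡4; β=4, v≡1 (mod 7); (4|7)=+1, (1|7)=+1; sign (−1)^0·+1^4·+1^4 = +1.
(a,b)_11: α=2, u≡10; β=3, v≡3 (mod 11); (10|11)=-1, (3|11)=+1; sign (−1)^0·-1^3·+1^2 = -1.
(a,b)_2: α=14, β=20; u≡5, v≡7 (mod 8); ε(u)ε(v)=0·1, αω(v)=14·0, βω(u)=20·1; sum ≡ 0  ⇒  +1.
(a,b)_19: α=-4, u≡10; β=-6, v≡2 (mod 19); (10|19)=-1, (2|19)=-1; sign (−1)^0·-1^-6·-1^-4 = +1.
(a,b)_∞: sgn(1173)=+, sgn(2431)=+, so +1.
Ram(1173, 2431) = {11, 17}; no ℚ_11-point on the conic.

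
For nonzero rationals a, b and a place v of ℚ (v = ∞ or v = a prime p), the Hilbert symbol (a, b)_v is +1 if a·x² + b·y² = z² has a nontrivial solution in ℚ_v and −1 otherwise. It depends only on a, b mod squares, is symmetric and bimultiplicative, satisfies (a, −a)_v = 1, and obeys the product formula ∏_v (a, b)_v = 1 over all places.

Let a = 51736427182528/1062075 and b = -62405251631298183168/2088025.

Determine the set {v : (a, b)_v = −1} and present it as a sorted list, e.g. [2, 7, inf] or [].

(a, b) ≡ (20855901, -37) mod (ℚ^×)²; places V = {2, 3, 5, 7, 11, 17, 19, 29, 31, 37, ∞}.
(a,b)_∞: sgn(20855901)=+, sgn(-37)=−, so +1.
(a,b)_29: α=1, u≡19; β=2, v≡3 (mod 29); (19|29)=-1, (3|29)=-1; sign (−1)^0·-1^2·-1^1 = -1.
(a,b)_17: α=-2, u≡6; β=-4, v≡7 (mod 17); (6|17)=-1, (7|17)=-1; sign (−1)^0·-1^-4·-1^-2 = +1.
(a,b)_5: α=-2, u≡1; β=-2, v≡2 (mod 5); (1|5)=+1, (2|5)=-1; sign (−1)^0·+1^-2·-1^-2 = +1.
(a,b)_11: α=3, u≡3; β=2, v≡6 (mod 11); (3|11)=+1, (6|11)=-1; sign (−1)^0·+1^2·-1^3 = -1.
(a,b)_3: α=-1, u≡1; β=6, v≡2 (mod 3); (1|3)=+1, (2|3)=-1; sign (−1)^0·+1^6·-1^-1 = -1.
(a,b)_2: α=6, β=16; u≡5, v≡3 (mod 8); ε(u)ε(v)=0·1, αω(v)=6·1, βω(u)=16·1; sum ≡ 0  ⇒  +1.
(a,b)_7: α=-2, u≡6; β=0, v≡3 (mod 7); (6|7)=-1, (3|7)=-1; sign (−1)^0·-1^0·-1^-2 = +1.
(a,b)_37: α=1, u≡24; β=1, v≡36 (mod 37); (24|37)=-1, (36|37)=+1; sign (−1)^0·-1^1·+1^1 = -1.
(a,b)_31: α=3, u≡5; β=2, v≡10 (mod 31); (5|31)=+1, (10|31)=+1; sign (−1)^0·+1^2·+1^3 = +1.
(a,b)_19: α=1, u≡1; β=2, v≡4 (mod 19); (1|19)=+1, (4|19)=+1; sign (−1)^0·+1^2·+1^1 = +1.
(20855901, -37 / ℚ) ramifies at {3, 11, 29, 37}: a division algebra.

[3, 11, 29, 37]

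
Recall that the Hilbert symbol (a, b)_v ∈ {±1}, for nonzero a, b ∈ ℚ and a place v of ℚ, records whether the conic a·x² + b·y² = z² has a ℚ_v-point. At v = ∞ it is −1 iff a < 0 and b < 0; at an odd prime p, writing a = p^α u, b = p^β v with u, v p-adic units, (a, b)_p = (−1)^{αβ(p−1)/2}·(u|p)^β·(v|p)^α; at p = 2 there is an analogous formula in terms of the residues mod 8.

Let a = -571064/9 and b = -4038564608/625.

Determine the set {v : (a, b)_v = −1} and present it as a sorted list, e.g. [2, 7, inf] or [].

(a, b) ≡ (-494, -323) mod (ℚ^×)²; places V = {2, 3, 5, 13, 17, 19, ∞}.
(a,b)_∞: sgn(-494)=−, sgn(-323)=−, so -1.
(a,b)_17: α=2, u≡9; β=3, v≡8 (mod 17); (9|17)=+1, (8|17)=+1; sign (−1)^0·+1^3·+1^2 = +1.
(a,b)_3: α=-2, u≡1; β=0, v≡1 (mod 3); (1|3)=+1, (1|3)=+1; sign (−1)^0·+1^0·+1^-2 = +1.
(a,b)_2: α=3, β=8; u≡1, v≡5 (mod 8); ε(u)ε(v)=0·0, αω(v)=3·1, βω(u)=8·0; sum ≡ 1  ⇒  -1.
(a,b)_13: α=1, u≡10; β=2, v≡2 (mod 13); (10|13)=+1, (2|13)=-1; sign (−1)^0·+1^2·-1^1 = -1.
(a,b)_5: α=0, u≡4; β=-4, v≡2 (mod 5); (4|5)=+1, (2|5)=-1; sign (−1)^0·+1^-4·-1^0 = +1.
(a,b)_19: α=1, u≡15; β=1, v≡15 (mod 19); (15|19)=-1, (15|19)=-1; sign (−1)^1·-1^1·-1^1 = -1.
(-494, -323 / ℚ) ramifies at {2, 13, 19, ∞}: a division algebra.

[2, 13, 19, inf]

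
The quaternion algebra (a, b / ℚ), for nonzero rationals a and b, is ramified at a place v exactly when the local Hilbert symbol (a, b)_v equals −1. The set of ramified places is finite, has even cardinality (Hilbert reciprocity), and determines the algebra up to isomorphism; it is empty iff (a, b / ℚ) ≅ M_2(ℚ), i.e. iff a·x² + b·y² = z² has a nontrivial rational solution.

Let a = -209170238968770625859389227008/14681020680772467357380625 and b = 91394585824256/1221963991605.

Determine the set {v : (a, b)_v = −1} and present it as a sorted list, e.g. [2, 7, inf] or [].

[2, 5]

Mod squares: a ≡ -2, b ≡ 55. Check v ∈ {∞, 2, 3, 5, 7, 11, 13, 19, 23, 37, 41, 59}.
v=23: a=23^2·(≡10), b=23^0·(≡4) mod 23; (10|23)=-1, (4|23)=+1; (−1)^{2·0·11}·(-1)^0·(+1)^2 = +1.
v=3: a=3^-8·(≡1), b=3^-4·(≡1) mod 3; (1|3)=+1, (1|3)=+1; (−1)^{-8·-4·1}·(+1)^-4·(+1)^-8 = +1.
v=11: a=11^2·(≡5), b=11^1·(≡3) mod 11; (5|11)=+1, (3|11)=+1; (−1)^{2·1·5}·(+1)^1·(+1)^2 = +1.
v=59: a=59^-2·(≡17), b=59^-2·(≡39) mod 59; (17|59)=+1, (39|59)=-1; (−1)^{-2·-2·29}·(+1)^-2·(-1)^-2 = +1.
v=∞: -2 < 0 and 55 > 0  ⇒  (a,b)_∞ = +1.
v=13: a=13^10·(≡7), b=13^6·(≡4) mod 13; (7|13)=-1, (4|13)=+1; (−1)^{10·6·6}·(-1)^6·(+1)^10 = +1.
v=37: a=37^-2·(≡22), b=37^0·(≡13) mod 37; (22|37)=-1, (13|37)=-1; (−1)^{-2·0·18}·(-1)^0·(-1)^-2 = +1.
v=41: a=41^4·(≡20), b=41^2·(≡6) mod 41; (20|41)=+1, (6|41)=-1; (−1)^{4·2·20}·(+1)^2·(-1)^4 = +1.
v=7: a=7^-8·(≡3), b=7^-4·(≡6) mod 7; (3|7)=-1, (6|7)=-1; (−1)^{-8·-4·3}·(-1)^-4·(-1)^-8 = +1.
v=2: v_2(a)=23, v_2(b)=10; units ≡ 7, 7 (mod 8); ε·ε+αω+βω = 1·1+23·0+10·0 ≡ 1  ⇒  (a,b)_2 = -1.
v=19: a=19^-4·(≡5), b=19^-2·(≡4) mod 19; (5|19)=+1, (4|19)=+1; (−1)^{-4·-2·9}·(+1)^-2·(+1)^-4 = +1.
v=5: a=5^-4·(≡3), b=5^-1·(≡1) mod 5; (3|5)=-1, (1|5)=+1; (−1)^{-4·-1·2}·(-1)^-1·(+1)^-4 = -1.
|Ram(-2, 55)| = 2, even; anisotropic at {2, 5}.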